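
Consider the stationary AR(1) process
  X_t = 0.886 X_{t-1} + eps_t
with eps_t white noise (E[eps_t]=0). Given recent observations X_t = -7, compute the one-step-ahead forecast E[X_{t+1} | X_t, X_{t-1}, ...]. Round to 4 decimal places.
E[X_{t+1} \mid \mathcal F_t] = -6.2020

For an AR(p) model X_t = c + sum_i phi_i X_{t-i} + eps_t, the
one-step-ahead conditional mean is
  E[X_{t+1} | X_t, ...] = c + sum_i phi_i X_{t+1-i}.
Substitute known values:
  E[X_{t+1} | ...] = (0.886) * (-7)
                   = -6.2020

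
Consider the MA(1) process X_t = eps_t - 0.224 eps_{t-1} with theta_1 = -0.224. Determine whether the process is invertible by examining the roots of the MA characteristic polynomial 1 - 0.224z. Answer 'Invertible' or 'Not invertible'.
\text{Invertible}

The MA(q) characteristic polynomial is P(z) = 1 - 0.224z.
Invertibility requires all roots to lie outside the unit circle, i.e. |z| > 1 for every root.
This is linear in z: 1 + (-0.224) z = 0  =>  z = -1/(-0.224) = 4.464286,  |z| = 4.464286.
Moduli of all roots: 4.4643.
All moduli strictly greater than 1? Yes.
Verdict: Invertible.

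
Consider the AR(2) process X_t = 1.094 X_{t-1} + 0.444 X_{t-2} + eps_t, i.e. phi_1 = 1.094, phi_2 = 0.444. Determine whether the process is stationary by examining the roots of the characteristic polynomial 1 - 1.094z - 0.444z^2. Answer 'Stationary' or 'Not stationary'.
\text{Not stationary}

The AR(p) characteristic polynomial is P(z) = 1 - 1.094z - 0.444z^2.
Stationarity requires all roots to lie outside the unit circle, i.e. |z| > 1 for every root.
Set 1 + (-1.094) z + (-0.444) z^2 = 0, i.e. a z^2 + b z + c = 0 with a = -0.444, b = -1.094, c = 1.
Discriminant D = b^2 - 4ac = (-1.094)^2 - 4*(-0.444)*1 = 1.196836 - (-1.776) = 2.972836.
D >= 0, so the roots are real: z = (-b +/- sqrt(D)) / (2a) = (1.094 +/- 1.724191) / (-0.888).
  z_1 = (1.094 + 1.724191) / (-0.888) = -3.1736,   |z_1| = 3.1736.
  z_2 = (1.094 - 1.724191) / (-0.888) = 0.7097,   |z_2| = 0.7097.
Moduli of all roots: 3.1736, 0.7097.
All moduli strictly greater than 1? No.
Verdict: Not stationary.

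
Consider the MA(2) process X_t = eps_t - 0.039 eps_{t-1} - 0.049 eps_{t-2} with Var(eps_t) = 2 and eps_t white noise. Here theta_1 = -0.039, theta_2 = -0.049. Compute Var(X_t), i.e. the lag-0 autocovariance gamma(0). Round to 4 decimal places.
\gamma(0) = 2.0078

For an MA(q) process X_t = eps_t + sum_i theta_i eps_{t-i} with
Var(eps_t) = sigma^2, the variance is
  gamma(0) = sigma^2 * (1 + sum_i theta_i^2).
  sum_i theta_i^2 = (-0.039)^2 + (-0.049)^2 = 0.001521 + 0.002401 = 0.003922.
  gamma(0) = 2 * (1 + 0.003922) = 2 * 1.003922 = 2.007844, which rounds to 2.0078.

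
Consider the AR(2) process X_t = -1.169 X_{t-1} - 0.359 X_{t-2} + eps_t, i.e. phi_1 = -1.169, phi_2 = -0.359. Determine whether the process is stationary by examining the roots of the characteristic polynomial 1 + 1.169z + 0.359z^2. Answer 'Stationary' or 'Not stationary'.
\text{Stationary}

The AR(p) characteristic polynomial is P(z) = 1 + 1.169z + 0.359z^2.
Stationarity requires all roots to lie outside the unit circle, i.e. |z| > 1 for every root.
Set 1 + (1.169) z + (0.359) z^2 = 0, i.e. a z^2 + b z + c = 0 with a = 0.359, b = 1.169, c = 1.
Discriminant D = b^2 - 4ac = (1.169)^2 - 4*(0.359)*1 = 1.366561 - (1.436) = -0.069439.
D < 0, so the roots are the complex-conjugate pair z = (-b +/- i sqrt(-D)) / (2a) = -1.6281 +/- 0.367i.
For a conjugate pair |z|^2 = z * conj(z) = (product of roots) = c/a = 1/(0.359) = 2.785515, so |z| = sqrt(2.785515) = 1.669 for both roots.
Moduli of all roots: 1.6690, 1.6690.
All moduli strictly greater than 1? Yes.
Verdict: Stationary.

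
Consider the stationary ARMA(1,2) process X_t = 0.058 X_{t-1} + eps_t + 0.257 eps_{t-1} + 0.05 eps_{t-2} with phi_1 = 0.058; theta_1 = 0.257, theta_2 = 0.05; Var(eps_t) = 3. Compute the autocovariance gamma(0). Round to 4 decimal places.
\gamma(0) = 3.3117

Multiply the model equation by X_{t-k} and take expectations. With theta_0 = psi_0 = 1 and psi_j the MA(infinity) weights, this gives
  gamma(k) - sum_i phi_i gamma(k-i) = c_k,
  c_k = sigma^2 * sum_{j=k..q} theta_j psi_{j-k}   (c_k = 0 for k > q),
using gamma(-m) = gamma(m).
psi-weights needed (psi_j = theta_j + sum_i phi_i psi_{j-i}):
  psi_1 = theta_1 + phi_1 = 0.257 + (0.058) = 0.315
  psi_2 = theta_2 + phi_1 psi_1 = 0.05 + (0.058)(0.315) = 0.06827
Right-hand sides:
  c_0 = sigma^2 (1 + theta_1 psi_1 + theta_2 psi_2) = 3 * (1 + (0.257)(0.315) + (0.05)(0.06827)) = 3 * 1.084368 = 3.253106
  c_1 = sigma^2 (theta_1 + theta_2 psi_1) = 3 * (0.257 + (0.05)(0.315)) = 0.81825
  c_2 = sigma^2 theta_2 = 3 * (0.05) = 0.15
Equations for k = 0 and k = 1 (AR order 1):
  gamma(0) = phi_1 gamma(1) + c_0
  gamma(1) = phi_1 gamma(0) + c_1
Substituting the second into the first: gamma(0) (1 - phi_1^2) = c_0 + phi_1 c_1, so
  gamma(0) = (c_0 + phi_1 c_1) / (1 - phi_1^2) = (3.253106 + (0.058)(0.81825)) / (1 - (0.058)^2) = 3.300564 / 0.996636 = 3.311705.
Therefore gamma(0) = 3.3117 (to 4 decimal places).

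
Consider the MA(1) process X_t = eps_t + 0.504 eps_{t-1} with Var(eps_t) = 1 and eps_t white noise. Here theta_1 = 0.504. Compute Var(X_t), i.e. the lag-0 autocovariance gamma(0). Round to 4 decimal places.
\gamma(0) = 1.2540

For an MA(q) process X_t = eps_t + sum_i theta_i eps_{t-i} with
Var(eps_t) = sigma^2, the variance is
  gamma(0) = sigma^2 * (1 + sum_i theta_i^2).
  sum_i theta_i^2 = (0.504)^2 = 0.254016.
  gamma(0) = 1 * (1 + 0.254016) = 1 * 1.254016 = 1.254016, which rounds to 1.2540.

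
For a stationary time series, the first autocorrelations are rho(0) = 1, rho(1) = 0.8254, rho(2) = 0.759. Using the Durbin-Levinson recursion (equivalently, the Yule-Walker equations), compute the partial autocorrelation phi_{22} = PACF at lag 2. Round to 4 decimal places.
\phi_{22} = 0.2438

The PACF at lag k is phi_{kk}, the last component of the solution
to the Yule-Walker system G_k phi = r_k where
  (G_k)_{ij} = rho(|i - j|), (r_k)_i = rho(i), i,j = 1..k.
Equivalently, Durbin-Levinson gives phi_{kk} iteratively:
  phi_{11} = rho(1)
  phi_{kk} = [rho(k) - sum_{j=1..k-1} phi_{k-1,j} rho(k-j)]
            / [1 - sum_{j=1..k-1} phi_{k-1,j} rho(j)],
  phi_{k,j} = phi_{k-1,j} - phi_{kk} phi_{k-1,k-j},  j = 1..k-1.
Step k = 1:
  phi_11 = rho(1) = 0.8254.
Step k = 2:
  phi_22 = [rho(2) - phi_11 rho(1)] / [1 - phi_11 rho(1)] = [0.759 - (0.8254)(0.8254)] / [1 - (0.8254)(0.8254)]
         = 0.07771484 / 0.31871484 = 0.2438.
Therefore phi_{22} = 0.2438.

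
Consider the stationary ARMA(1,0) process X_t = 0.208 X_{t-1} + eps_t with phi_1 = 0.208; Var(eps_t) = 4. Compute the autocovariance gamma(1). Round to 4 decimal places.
\gamma(1) = 0.8696

Multiply the model equation by X_{t-k} and take expectations. With theta_0 = psi_0 = 1 and psi_j the MA(infinity) weights, this gives
  gamma(k) - sum_i phi_i gamma(k-i) = c_k,
  c_k = sigma^2 * sum_{j=k..q} theta_j psi_{j-k}   (c_k = 0 for k > q),
using gamma(-m) = gamma(m).
Pure AR (q = 0): c_0 = sigma^2 = 4, c_k = 0 for k >= 1.
Equations for k = 0 and k = 1 (AR order 1):
  gamma(0) = phi_1 gamma(1) + c_0
  gamma(1) = phi_1 gamma(0) + c_1
Substituting the second into the first: gamma(0) (1 - phi_1^2) = c_0 + phi_1 c_1, so
  gamma(0) = c_0 / (1 - phi_1^2) = 4 / (1 - (0.208)^2) = 4 / 0.956736 = 4.180882.
  gamma(1) = phi_1 gamma(0) = (0.208)(4.180882) = 0.869623.
Therefore gamma(1) = 0.8696 (to 4 decimal places).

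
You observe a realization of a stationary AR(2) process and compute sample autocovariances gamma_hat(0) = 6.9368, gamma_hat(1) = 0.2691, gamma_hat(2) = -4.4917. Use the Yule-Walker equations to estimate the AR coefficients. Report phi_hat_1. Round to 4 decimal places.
\hat\phi_{1} = 0.0640

The Yule-Walker equations for an AR(p) process read, in matrix form,
  Gamma_p phi = r_p,   with   (Gamma_p)_{ij} = gamma(|i - j|),
                       (r_p)_i = gamma(i),   i,j = 1..p.
Substitute the sample gammas (Toeplitz matrix and right-hand side of size 2):
  Gamma_p = [[6.9368, 0.2691], [0.2691, 6.9368]]
  r_p     = [0.2691, -4.4917]
Written out:
  6.9368 phi_1 + 0.2691 phi_2 = 0.2691
  0.2691 phi_1 + 6.9368 phi_2 = -4.4917
Solve by Cramer's rule:
  det = gamma(0)^2 - gamma(1)^2 = (6.9368)^2 - (0.2691)^2 = 48.11919424 - 0.07241481 = 48.04677943
  phi_hat_1 = [gamma(1) gamma(0) - gamma(1) gamma(2)] / det = [(0.2691)(6.9368) - (0.2691)(-4.4917)] / 48.04677943 = 3.07540935 / 48.04677943 = 0.064
  phi_hat_2 = [gamma(0) gamma(2) - gamma(1)^2] / det = [(6.9368)(-4.4917) - (0.2691)^2] / 48.04677943 = -31.23043937 / 48.04677943 = -0.65
So phi_hat = [0.0640, -0.6500].
Therefore phi_hat_1 = 0.0640.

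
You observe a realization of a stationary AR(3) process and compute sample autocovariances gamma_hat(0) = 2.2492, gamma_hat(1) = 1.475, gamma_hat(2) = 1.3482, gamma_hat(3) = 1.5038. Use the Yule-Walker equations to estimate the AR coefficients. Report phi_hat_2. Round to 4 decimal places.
\hat\phi_{2} = 0.1220

The Yule-Walker equations for an AR(p) process read, in matrix form,
  Gamma_p phi = r_p,   with   (Gamma_p)_{ij} = gamma(|i - j|),
                       (r_p)_i = gamma(i),   i,j = 1..p.
Substitute the sample gammas (Toeplitz matrix and right-hand side of size 3):
  Gamma_p = [[2.2492, 1.475, 1.3482], [1.475, 2.2492, 1.475], [1.3482, 1.475, 2.2492]]
  r_p     = [1.475, 1.3482, 1.5038]
Written out (R1..R3):
  (R1) 2.2492 phi_1 + 1.475 phi_2 + 1.3482 phi_3 = 1.475
  (R2) 1.475 phi_1 + 2.2492 phi_2 + 1.475 phi_3 = 1.3482
  (R3) 1.3482 phi_1 + 1.475 phi_2 + 2.2492 phi_3 = 1.5038
Gaussian elimination:
  R2 <- R2 - (1.475/2.2492) R1 = R2 - (0.655789) R1:  1.281912 phi_2 + 0.590866 phi_3 = 0.380912
  R3 <- R3 - (1.3482/2.2492) R1 = R3 - (0.599413) R1:  0.590866 phi_2 + 1.441071 phi_3 = 0.619666
  R3 <- R3 - (0.590866/1.281912) R2 = R3 - (0.460925) R2:  1.168726 phi_3 = 0.444094
Back-substitution:
  phi_hat_3 = 0.444094 / 1.168726 = 0.379981
  phi_hat_2 = (0.380912 - (0.590866)(0.379981)) / 1.281912 = 0.122001
  phi_hat_1 = (1.475 - (1.475)(0.122001) - (1.3482)(0.379981)) / 2.2492 = 0.348017
So phi_hat = [0.3480, 0.1220, 0.3800].
Therefore phi_hat_2 = 0.1220.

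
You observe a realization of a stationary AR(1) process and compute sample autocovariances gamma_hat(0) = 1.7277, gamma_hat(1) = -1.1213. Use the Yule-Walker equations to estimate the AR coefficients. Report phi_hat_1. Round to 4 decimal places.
\hat\phi_{1} = -0.6490

The Yule-Walker equations for an AR(p) process read, in matrix form,
  Gamma_p phi = r_p,   with   (Gamma_p)_{ij} = gamma(|i - j|),
                       (r_p)_i = gamma(i),   i,j = 1..p.
Substitute the sample gammas (Toeplitz matrix and right-hand side of size 1):
  Gamma_p = [[1.7277]]
  r_p     = [-1.1213]
With p = 1 this is the single equation gamma(0) phi_1 = gamma(1):
  phi_hat_1 = gamma(1) / gamma(0) = -1.1213 / 1.7277 = -0.6490.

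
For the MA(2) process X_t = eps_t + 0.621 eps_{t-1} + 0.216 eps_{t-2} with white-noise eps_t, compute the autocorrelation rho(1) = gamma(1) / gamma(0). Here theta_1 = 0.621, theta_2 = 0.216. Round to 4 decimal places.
\rho(1) = 0.5272

For an MA(q) process with theta_0 = 1, the autocovariance is
  gamma(k) = sigma^2 * sum_{i=0..q-k} theta_i * theta_{i+k},
and rho(k) = gamma(k) / gamma(0). Sigma^2 cancels.
  numerator   = (1)*(0.621) + (0.621)*(0.216) = 0.755136.
  denominator = (1)^2 + (0.621)^2 + (0.216)^2 = 1.432297.
  rho(1) = 0.755136 / 1.432297 = 0.5272.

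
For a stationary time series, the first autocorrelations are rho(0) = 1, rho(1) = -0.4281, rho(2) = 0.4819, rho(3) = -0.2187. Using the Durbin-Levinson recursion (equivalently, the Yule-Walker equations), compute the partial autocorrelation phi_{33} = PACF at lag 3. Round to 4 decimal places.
\phi_{33} = 0.0971

The PACF at lag k is phi_{kk}, the last component of the solution
to the Yule-Walker system G_k phi = r_k where
  (G_k)_{ij} = rho(|i - j|), (r_k)_i = rho(i), i,j = 1..k.
Equivalently, Durbin-Levinson gives phi_{kk} iteratively:
  phi_{11} = rho(1)
  phi_{kk} = [rho(k) - sum_{j=1..k-1} phi_{k-1,j} rho(k-j)]
            / [1 - sum_{j=1..k-1} phi_{k-1,j} rho(j)],
  phi_{k,j} = phi_{k-1,j} - phi_{kk} phi_{k-1,k-j},  j = 1..k-1.
Step k = 1:
  phi_11 = rho(1) = -0.4281.
Step k = 2:
  phi_22 = [rho(2) - phi_11 rho(1)] / [1 - phi_11 rho(1)] = [0.4819 - (-0.4281)(-0.4281)] / [1 - (-0.4281)(-0.4281)]
         = 0.29863039 / 0.81673039 = 0.365641.
  Update: phi_21 = phi_11 - phi_22 phi_11 = -0.4281 - (0.365641)(-0.4281) = -0.271569.
Step k = 3:
  phi_33 = [rho(3) - phi_21 rho(2) - phi_22 rho(1)] / [1 - phi_21 rho(1) - phi_22 rho(2)]
    numerator   = -0.2187 - (-0.271569)(0.4819) - (0.365641)(-0.4281) = 0.06870013
    denominator = 1 - (-0.271569)(-0.4281) - (0.365641)(0.4819) = 0.70753878
  phi_33 = 0.06870013 / 0.70753878 = 0.0971.
Therefore phi_{33} = 0.0971.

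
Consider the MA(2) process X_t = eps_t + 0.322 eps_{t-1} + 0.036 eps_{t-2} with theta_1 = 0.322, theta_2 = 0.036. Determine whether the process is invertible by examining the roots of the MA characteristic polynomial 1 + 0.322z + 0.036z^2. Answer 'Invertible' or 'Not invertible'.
\text{Invertible}

The MA(q) characteristic polynomial is P(z) = 1 + 0.322z + 0.036z^2.
Invertibility requires all roots to lie outside the unit circle, i.e. |z| > 1 for every root.
Set 1 + (0.322) z + (0.036) z^2 = 0, i.e. a z^2 + b z + c = 0 with a = 0.036, b = 0.322, c = 1.
Discriminant D = b^2 - 4ac = (0.322)^2 - 4*(0.036)*1 = 0.103684 - (0.144) = -0.040316.
D < 0, so the roots are the complex-conjugate pair z = (-b +/- i sqrt(-D)) / (2a) = -4.4722 +/- 2.7887i.
For a conjugate pair |z|^2 = z * conj(z) = (product of roots) = c/a = 1/(0.036) = 27.777778, so |z| = sqrt(27.777778) = 5.2705 for both roots.
Moduli of all roots: 5.2705, 5.2705.
All moduli strictly greater than 1? Yes.
Verdict: Invertible.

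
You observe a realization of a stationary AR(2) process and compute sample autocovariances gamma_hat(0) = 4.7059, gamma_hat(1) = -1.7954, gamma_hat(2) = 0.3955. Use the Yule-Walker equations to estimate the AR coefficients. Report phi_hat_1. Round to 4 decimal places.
\hat\phi_{1} = -0.4090

The Yule-Walker equations for an AR(p) process read, in matrix form,
  Gamma_p phi = r_p,   with   (Gamma_p)_{ij} = gamma(|i - j|),
                       (r_p)_i = gamma(i),   i,j = 1..p.
Substitute the sample gammas (Toeplitz matrix and right-hand side of size 2):
  Gamma_p = [[4.7059, -1.7954], [-1.7954, 4.7059]]
  r_p     = [-1.7954, 0.3955]
Written out:
  4.7059 phi_1 - 1.7954 phi_2 = -1.7954
  -1.7954 phi_1 + 4.7059 phi_2 = 0.3955
Solve by Cramer's rule:
  det = gamma(0)^2 - gamma(1)^2 = (4.7059)^2 - (-1.7954)^2 = 22.14549481 - 3.22346116 = 18.92203365
  phi_hat_1 = [gamma(1) gamma(0) - gamma(1) gamma(2)] / det = [(-1.7954)(4.7059) - (-1.7954)(0.3955)] / 18.92203365 = -7.73889216 / 18.92203365 = -0.409
  phi_hat_2 = [gamma(0) gamma(2) - gamma(1)^2] / det = [(4.7059)(0.3955) - (-1.7954)^2] / 18.92203365 = -1.36227771 / 18.92203365 = -0.072
So phi_hat = [-0.4090, -0.0720].
Therefore phi_hat_1 = -0.4090.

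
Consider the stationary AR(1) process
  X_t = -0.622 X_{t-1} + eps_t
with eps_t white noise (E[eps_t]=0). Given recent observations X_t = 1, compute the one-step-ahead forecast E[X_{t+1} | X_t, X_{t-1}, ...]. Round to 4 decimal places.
E[X_{t+1} \mid \mathcal F_t] = -0.6220

For an AR(p) model X_t = c + sum_i phi_i X_{t-i} + eps_t, the
one-step-ahead conditional mean is
  E[X_{t+1} | X_t, ...] = c + sum_i phi_i X_{t+1-i}.
Substitute known values:
  E[X_{t+1} | ...] = (-0.622) * (1)
                   = -0.6220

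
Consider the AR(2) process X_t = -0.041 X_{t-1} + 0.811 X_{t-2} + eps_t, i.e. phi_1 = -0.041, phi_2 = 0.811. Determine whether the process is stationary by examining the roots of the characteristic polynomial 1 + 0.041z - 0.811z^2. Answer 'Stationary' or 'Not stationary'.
\text{Stationary}

The AR(p) characteristic polynomial is P(z) = 1 + 0.041z - 0.811z^2.
Stationarity requires all roots to lie outside the unit circle, i.e. |z| > 1 for every root.
Set 1 + (0.041) z + (-0.811) z^2 = 0, i.e. a z^2 + b z + c = 0 with a = -0.811, b = 0.041, c = 1.
Discriminant D = b^2 - 4ac = (0.041)^2 - 4*(-0.811)*1 = 0.001681 - (-3.244) = 3.245681.
D >= 0, so the roots are real: z = (-b +/- sqrt(D)) / (2a) = (-0.041 +/- 1.801577) / (-1.622).
  z_1 = (-0.041 + 1.801577) / (-1.622) = -1.0854,   |z_1| = 1.0854.
  z_2 = (-0.041 - 1.801577) / (-1.622) = 1.136,   |z_2| = 1.136.
Moduli of all roots: 1.0854, 1.1360.
All moduli strictly greater than 1? Yes.
Verdict: Stationary.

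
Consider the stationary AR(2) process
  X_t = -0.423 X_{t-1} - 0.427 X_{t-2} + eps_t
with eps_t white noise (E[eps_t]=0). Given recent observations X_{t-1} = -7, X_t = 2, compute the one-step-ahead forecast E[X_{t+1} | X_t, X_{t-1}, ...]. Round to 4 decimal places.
E[X_{t+1} \mid \mathcal F_t] = 2.1430

For an AR(p) model X_t = c + sum_i phi_i X_{t-i} + eps_t, the
one-step-ahead conditional mean is
  E[X_{t+1} | X_t, ...] = c + sum_i phi_i X_{t+1-i}.
Substitute known values:
  E[X_{t+1} | ...] = (-0.423) * (2) + (-0.427) * (-7)
                   = 2.1430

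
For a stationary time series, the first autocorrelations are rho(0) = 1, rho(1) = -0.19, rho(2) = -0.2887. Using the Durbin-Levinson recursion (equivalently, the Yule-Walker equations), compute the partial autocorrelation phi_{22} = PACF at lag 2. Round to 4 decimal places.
\phi_{22} = -0.3370

The PACF at lag k is phi_{kk}, the last component of the solution
to the Yule-Walker system G_k phi = r_k where
  (G_k)_{ij} = rho(|i - j|), (r_k)_i = rho(i), i,j = 1..k.
Equivalently, Durbin-Levinson gives phi_{kk} iteratively:
  phi_{11} = rho(1)
  phi_{kk} = [rho(k) - sum_{j=1..k-1} phi_{k-1,j} rho(k-j)]
            / [1 - sum_{j=1..k-1} phi_{k-1,j} rho(j)],
  phi_{k,j} = phi_{k-1,j} - phi_{kk} phi_{k-1,k-j},  j = 1..k-1.
Step k = 1:
  phi_11 = rho(1) = -0.19.
Step k = 2:
  phi_22 = [rho(2) - phi_11 rho(1)] / [1 - phi_11 rho(1)] = [-0.2887 - (-0.19)(-0.19)] / [1 - (-0.19)(-0.19)]
         = -0.3248 / 0.9639 = -0.337.
Therefore phi_{22} = -0.3370.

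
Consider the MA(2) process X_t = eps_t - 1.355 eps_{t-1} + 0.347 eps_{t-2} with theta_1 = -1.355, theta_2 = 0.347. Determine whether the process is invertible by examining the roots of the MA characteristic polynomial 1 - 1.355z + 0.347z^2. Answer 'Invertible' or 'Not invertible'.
\text{Not invertible}

The MA(q) characteristic polynomial is P(z) = 1 - 1.355z + 0.347z^2.
Invertibility requires all roots to lie outside the unit circle, i.e. |z| > 1 for every root.
Set 1 + (-1.355) z + (0.347) z^2 = 0, i.e. a z^2 + b z + c = 0 with a = 0.347, b = -1.355, c = 1.
Discriminant D = b^2 - 4ac = (-1.355)^2 - 4*(0.347)*1 = 1.836025 - (1.388) = 0.448025.
D >= 0, so the roots are real: z = (-b +/- sqrt(D)) / (2a) = (1.355 +/- 0.669347) / (0.694).
  z_1 = (1.355 + 0.669347) / (0.694) = 2.9169,   |z_1| = 2.9169.
  z_2 = (1.355 - 0.669347) / (0.694) = 0.988,   |z_2| = 0.988.
Moduli of all roots: 2.9169, 0.9880.
All moduli strictly greater than 1? No.
Verdict: Not invertible.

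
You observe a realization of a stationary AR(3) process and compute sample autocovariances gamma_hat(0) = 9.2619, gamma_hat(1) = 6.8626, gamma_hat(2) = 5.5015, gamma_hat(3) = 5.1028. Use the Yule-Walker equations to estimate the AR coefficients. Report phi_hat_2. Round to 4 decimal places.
\hat\phi_{2} = -0.0210

The Yule-Walker equations for an AR(p) process read, in matrix form,
  Gamma_p phi = r_p,   with   (Gamma_p)_{ij} = gamma(|i - j|),
                       (r_p)_i = gamma(i),   i,j = 1..p.
Substitute the sample gammas (Toeplitz matrix and right-hand side of size 3):
  Gamma_p = [[9.2619, 6.8626, 5.5015], [6.8626, 9.2619, 6.8626], [5.5015, 6.8626, 9.2619]]
  r_p     = [6.8626, 5.5015, 5.1028]
Written out (R1..R3):
  (R1) 9.2619 phi_1 + 6.8626 phi_2 + 5.5015 phi_3 = 6.8626
  (R2) 6.8626 phi_1 + 9.2619 phi_2 + 6.8626 phi_3 = 5.5015
  (R3) 5.5015 phi_1 + 6.8626 phi_2 + 9.2619 phi_3 = 5.1028
Gaussian elimination:
  R2 <- R2 - (6.8626/9.2619) R1 = R2 - (0.740949) R1:  4.17706 phi_2 + 2.786266 phi_3 = 0.41666
  R3 <- R3 - (5.5015/9.2619) R1 = R3 - (0.593993) R1:  2.786266 phi_2 + 5.99405 phi_3 = 1.026466
  R3 <- R3 - (2.786266/4.17706) R2 = R3 - (0.66704) R2:  4.135498 phi_3 = 0.748537
Back-substitution:
  phi_hat_3 = 0.748537 / 4.135498 = 0.181003
  phi_hat_2 = (0.41666 - (2.786266)(0.181003)) / 4.17706 = -0.020987
  phi_hat_1 = (6.8626 - (6.8626)(-0.020987) - (5.5015)(0.181003)) / 9.2619 = 0.648985
So phi_hat = [0.6490, -0.0210, 0.1810].
Therefore phi_hat_2 = -0.0210.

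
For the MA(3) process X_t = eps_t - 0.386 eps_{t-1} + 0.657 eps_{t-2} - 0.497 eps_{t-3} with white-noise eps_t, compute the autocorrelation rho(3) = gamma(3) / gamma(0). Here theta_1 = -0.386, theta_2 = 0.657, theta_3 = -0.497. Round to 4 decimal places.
\rho(3) = -0.2719

For an MA(q) process with theta_0 = 1, the autocovariance is
  gamma(k) = sigma^2 * sum_{i=0..q-k} theta_i * theta_{i+k},
and rho(k) = gamma(k) / gamma(0). Sigma^2 cancels.
  numerator   = (1)*(-0.497) = -0.497.
  denominator = (1)^2 + (-0.386)^2 + (0.657)^2 + (-0.497)^2 = 1.827654.
  rho(3) = -0.497 / 1.827654 = -0.2719.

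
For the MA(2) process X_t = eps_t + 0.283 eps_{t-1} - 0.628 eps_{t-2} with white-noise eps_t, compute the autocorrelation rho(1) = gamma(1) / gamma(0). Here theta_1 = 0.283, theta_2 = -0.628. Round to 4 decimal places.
\rho(1) = 0.0714

For an MA(q) process with theta_0 = 1, the autocovariance is
  gamma(k) = sigma^2 * sum_{i=0..q-k} theta_i * theta_{i+k},
and rho(k) = gamma(k) / gamma(0). Sigma^2 cancels.
  numerator   = (1)*(0.283) + (0.283)*(-0.628) = 0.105276.
  denominator = (1)^2 + (0.283)^2 + (-0.628)^2 = 1.474473.
  rho(1) = 0.105276 / 1.474473 = 0.0714.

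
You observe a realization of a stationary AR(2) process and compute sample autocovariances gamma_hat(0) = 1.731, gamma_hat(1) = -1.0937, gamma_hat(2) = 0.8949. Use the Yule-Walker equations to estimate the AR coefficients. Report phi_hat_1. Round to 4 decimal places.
\hat\phi_{1} = -0.5080

The Yule-Walker equations for an AR(p) process read, in matrix form,
  Gamma_p phi = r_p,   with   (Gamma_p)_{ij} = gamma(|i - j|),
                       (r_p)_i = gamma(i),   i,j = 1..p.
Substitute the sample gammas (Toeplitz matrix and right-hand side of size 2):
  Gamma_p = [[1.731, -1.0937], [-1.0937, 1.731]]
  r_p     = [-1.0937, 0.8949]
Written out:
  1.731 phi_1 - 1.0937 phi_2 = -1.0937
  -1.0937 phi_1 + 1.731 phi_2 = 0.8949
Solve by Cramer's rule:
  det = gamma(0)^2 - gamma(1)^2 = (1.731)^2 - (-1.0937)^2 = 2.996361 - 1.19617969 = 1.80018131
  phi_hat_1 = [gamma(1) gamma(0) - gamma(1) gamma(2)] / det = [(-1.0937)(1.731) - (-1.0937)(0.8949)] / 1.80018131 = -0.91444257 / 1.80018131 = -0.508
  phi_hat_2 = [gamma(0) gamma(2) - gamma(1)^2] / det = [(1.731)(0.8949) - (-1.0937)^2] / 1.80018131 = 0.35289221 / 1.80018131 = 0.196
So phi_hat = [-0.5080, 0.1960].
Therefore phi_hat_1 = -0.5080.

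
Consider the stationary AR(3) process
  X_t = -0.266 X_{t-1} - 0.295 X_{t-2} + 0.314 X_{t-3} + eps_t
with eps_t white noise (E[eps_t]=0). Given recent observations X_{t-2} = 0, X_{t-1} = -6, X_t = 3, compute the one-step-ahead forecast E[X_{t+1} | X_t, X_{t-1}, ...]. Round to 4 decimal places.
E[X_{t+1} \mid \mathcal F_t] = 0.9720

For an AR(p) model X_t = c + sum_i phi_i X_{t-i} + eps_t, the
one-step-ahead conditional mean is
  E[X_{t+1} | X_t, ...] = c + sum_i phi_i X_{t+1-i}.
Substitute known values:
  E[X_{t+1} | ...] = (-0.266) * (3) + (-0.295) * (-6) + (0.314) * (0)
                   = 0.9720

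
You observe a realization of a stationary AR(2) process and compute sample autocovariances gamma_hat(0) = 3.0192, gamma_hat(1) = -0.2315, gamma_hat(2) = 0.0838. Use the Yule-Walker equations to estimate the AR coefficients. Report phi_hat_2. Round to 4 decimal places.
\hat\phi_{2} = 0.0220

The Yule-Walker equations for an AR(p) process read, in matrix form,
  Gamma_p phi = r_p,   with   (Gamma_p)_{ij} = gamma(|i - j|),
                       (r_p)_i = gamma(i),   i,j = 1..p.
Substitute the sample gammas (Toeplitz matrix and right-hand side of size 2):
  Gamma_p = [[3.0192, -0.2315], [-0.2315, 3.0192]]
  r_p     = [-0.2315, 0.0838]
Written out:
  3.0192 phi_1 - 0.2315 phi_2 = -0.2315
  -0.2315 phi_1 + 3.0192 phi_2 = 0.0838
Solve by Cramer's rule:
  det = gamma(0)^2 - gamma(1)^2 = (3.0192)^2 - (-0.2315)^2 = 9.11556864 - 0.05359225 = 9.06197639
  phi_hat_1 = [gamma(1) gamma(0) - gamma(1) gamma(2)] / det = [(-0.2315)(3.0192) - (-0.2315)(0.0838)] / 9.06197639 = -0.6795451 / 9.06197639 = -0.075
  phi_hat_2 = [gamma(0) gamma(2) - gamma(1)^2] / det = [(3.0192)(0.0838) - (-0.2315)^2] / 9.06197639 = 0.19941671 / 9.06197639 = 0.022
So phi_hat = [-0.0750, 0.0220].
Therefore phi_hat_2 = 0.0220.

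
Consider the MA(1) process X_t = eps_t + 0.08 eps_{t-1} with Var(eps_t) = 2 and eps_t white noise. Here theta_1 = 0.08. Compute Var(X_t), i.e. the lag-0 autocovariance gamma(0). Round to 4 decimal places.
\gamma(0) = 2.0128

For an MA(q) process X_t = eps_t + sum_i theta_i eps_{t-i} with
Var(eps_t) = sigma^2, the variance is
  gamma(0) = sigma^2 * (1 + sum_i theta_i^2).
  sum_i theta_i^2 = (0.08)^2 = 0.0064.
  gamma(0) = 2 * (1 + 0.0064) = 2 * 1.0064 = 2.0128.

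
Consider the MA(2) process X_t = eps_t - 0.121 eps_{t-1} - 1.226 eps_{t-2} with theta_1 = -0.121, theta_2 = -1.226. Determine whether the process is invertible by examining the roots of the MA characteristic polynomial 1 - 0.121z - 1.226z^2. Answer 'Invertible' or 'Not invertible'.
\text{Not invertible}

The MA(q) characteristic polynomial is P(z) = 1 - 0.121z - 1.226z^2.
Invertibility requires all roots to lie outside the unit circle, i.e. |z| > 1 for every root.
Set 1 + (-0.121) z + (-1.226) z^2 = 0, i.e. a z^2 + b z + c = 0 with a = -1.226, b = -0.121, c = 1.
Discriminant D = b^2 - 4ac = (-0.121)^2 - 4*(-1.226)*1 = 0.014641 - (-4.904) = 4.918641.
D >= 0, so the roots are real: z = (-b +/- sqrt(D)) / (2a) = (0.121 +/- 2.217801) / (-2.452).
  z_1 = (0.121 + 2.217801) / (-2.452) = -0.9538,   |z_1| = 0.9538.
  z_2 = (0.121 - 2.217801) / (-2.452) = 0.8551,   |z_2| = 0.8551.
Moduli of all roots: 0.9538, 0.8551.
All moduli strictly greater than 1? No.
Verdict: Not invertible.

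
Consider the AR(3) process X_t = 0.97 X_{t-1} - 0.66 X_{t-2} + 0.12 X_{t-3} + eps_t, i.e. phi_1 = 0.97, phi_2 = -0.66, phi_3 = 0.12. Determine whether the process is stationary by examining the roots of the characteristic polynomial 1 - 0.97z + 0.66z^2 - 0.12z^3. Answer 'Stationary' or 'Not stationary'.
\text{Stationary}

The AR(p) characteristic polynomial is P(z) = 1 - 0.97z + 0.66z^2 - 0.12z^3.
Stationarity requires all roots to lie outside the unit circle, i.e. |z| > 1 for every root.
Degree 3: look for a simple real root z0 first, then factor out (1 - z/z0) and solve the remaining quadratic.
Testing z0 = 4: P(4) = 1 + (-0.97)(4) + (0.66)(4)^2 + (-0.12)(4)^3
  = 1 + (-3.88) + (10.56) + (-7.68) = 0.  So z_0 = 4 is a root, |z_0| = 4.
Divide out the factor (1 - 0.25 z) = (1 - z/z0) (since 1/z0 = 0.25):
  P(z) = (1 - 0.25 z)(1 + (-0.72) z + (0.48) z^2)
  [check: z-coef -0.72 - (0.25) = -0.97; z^2-coef 0.48 - (0.25)(-0.72) = 0.66; z^3-coef -(0.25)(0.48) = -0.12.]
Remaining roots from the quadratic factor 1 + (-0.72) z + (0.48) z^2:
  Set 1 + (-0.72) z + (0.48) z^2 = 0, i.e. a z^2 + b z + c = 0 with a = 0.48, b = -0.72, c = 1.
  Discriminant D = b^2 - 4ac = (-0.72)^2 - 4*(0.48)*1 = 0.5184 - (1.92) = -1.4016.
  D < 0, so the roots are the complex-conjugate pair z = (-b +/- i sqrt(-D)) / (2a) = 0.75 +/- 1.2332i.
  For a conjugate pair |z|^2 = z * conj(z) = (product of roots) = c/a = 1/(0.48) = 2.083333, so |z| = sqrt(2.083333) = 1.4434 for both roots.
Moduli of all roots: 4.0000, 1.4434, 1.4434.
All moduli strictly greater than 1? Yes.
Verdict: Stationary.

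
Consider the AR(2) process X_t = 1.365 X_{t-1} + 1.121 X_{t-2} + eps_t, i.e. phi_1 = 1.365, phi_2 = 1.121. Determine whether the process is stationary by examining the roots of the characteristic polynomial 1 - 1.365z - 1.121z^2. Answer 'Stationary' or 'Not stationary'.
\text{Not stationary}

The AR(p) characteristic polynomial is P(z) = 1 - 1.365z - 1.121z^2.
Stationarity requires all roots to lie outside the unit circle, i.e. |z| > 1 for every root.
Set 1 + (-1.365) z + (-1.121) z^2 = 0, i.e. a z^2 + b z + c = 0 with a = -1.121, b = -1.365, c = 1.
Discriminant D = b^2 - 4ac = (-1.365)^2 - 4*(-1.121)*1 = 1.863225 - (-4.484) = 6.347225.
D >= 0, so the roots are real: z = (-b +/- sqrt(D)) / (2a) = (1.365 +/- 2.51937) / (-2.242).
  z_1 = (1.365 + 2.51937) / (-2.242) = -1.7325,   |z_1| = 1.7325.
  z_2 = (1.365 - 2.51937) / (-2.242) = 0.5149,   |z_2| = 0.5149.
Moduli of all roots: 1.7325, 0.5149.
All moduli strictly greater than 1? No.
Verdict: Not stationary.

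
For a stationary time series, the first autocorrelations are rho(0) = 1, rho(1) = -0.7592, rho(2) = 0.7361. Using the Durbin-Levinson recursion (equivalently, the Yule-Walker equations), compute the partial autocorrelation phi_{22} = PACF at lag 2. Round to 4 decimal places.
\phi_{22} = 0.3770

The PACF at lag k is phi_{kk}, the last component of the solution
to the Yule-Walker system G_k phi = r_k where
  (G_k)_{ij} = rho(|i - j|), (r_k)_i = rho(i), i,j = 1..k.
Equivalently, Durbin-Levinson gives phi_{kk} iteratively:
  phi_{11} = rho(1)
  phi_{kk} = [rho(k) - sum_{j=1..k-1} phi_{k-1,j} rho(k-j)]
            / [1 - sum_{j=1..k-1} phi_{k-1,j} rho(j)],
  phi_{k,j} = phi_{k-1,j} - phi_{kk} phi_{k-1,k-j},  j = 1..k-1.
Step k = 1:
  phi_11 = rho(1) = -0.7592.
Step k = 2:
  phi_22 = [rho(2) - phi_11 rho(1)] / [1 - phi_11 rho(1)] = [0.7361 - (-0.7592)(-0.7592)] / [1 - (-0.7592)(-0.7592)]
         = 0.15971536 / 0.42361536 = 0.377.
Therefore phi_{22} = 0.3770.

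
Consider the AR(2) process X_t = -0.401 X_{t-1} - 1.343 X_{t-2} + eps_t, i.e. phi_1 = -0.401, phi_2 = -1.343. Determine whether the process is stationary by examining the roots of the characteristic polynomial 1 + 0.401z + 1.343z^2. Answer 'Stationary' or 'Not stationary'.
\text{Not stationary}

The AR(p) characteristic polynomial is P(z) = 1 + 0.401z + 1.343z^2.
Stationarity requires all roots to lie outside the unit circle, i.e. |z| > 1 for every root.
Set 1 + (0.401) z + (1.343) z^2 = 0, i.e. a z^2 + b z + c = 0 with a = 1.343, b = 0.401, c = 1.
Discriminant D = b^2 - 4ac = (0.401)^2 - 4*(1.343)*1 = 0.160801 - (5.372) = -5.211199.
D < 0, so the roots are the complex-conjugate pair z = (-b +/- i sqrt(-D)) / (2a) = -0.1493 +/- 0.8499i.
For a conjugate pair |z|^2 = z * conj(z) = (product of roots) = c/a = 1/(1.343) = 0.744602, so |z| = sqrt(0.744602) = 0.8629 for both roots.
Moduli of all roots: 0.8629, 0.8629.
All moduli strictly greater than 1? No.
Verdict: Not stationary.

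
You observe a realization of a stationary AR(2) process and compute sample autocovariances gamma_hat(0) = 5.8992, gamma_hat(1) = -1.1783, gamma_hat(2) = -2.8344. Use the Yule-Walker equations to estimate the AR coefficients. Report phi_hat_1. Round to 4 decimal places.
\hat\phi_{1} = -0.3080

The Yule-Walker equations for an AR(p) process read, in matrix form,
  Gamma_p phi = r_p,   with   (Gamma_p)_{ij} = gamma(|i - j|),
                       (r_p)_i = gamma(i),   i,j = 1..p.
Substitute the sample gammas (Toeplitz matrix and right-hand side of size 2):
  Gamma_p = [[5.8992, -1.1783], [-1.1783, 5.8992]]
  r_p     = [-1.1783, -2.8344]
Written out:
  5.8992 phi_1 - 1.1783 phi_2 = -1.1783
  -1.1783 phi_1 + 5.8992 phi_2 = -2.8344
Solve by Cramer's rule:
  det = gamma(0)^2 - gamma(1)^2 = (5.8992)^2 - (-1.1783)^2 = 34.80056064 - 1.38839089 = 33.41216975
  phi_hat_1 = [gamma(1) gamma(0) - gamma(1) gamma(2)] / det = [(-1.1783)(5.8992) - (-1.1783)(-2.8344)] / 33.41216975 = -10.29080088 / 33.41216975 = -0.308
  phi_hat_2 = [gamma(0) gamma(2) - gamma(1)^2] / det = [(5.8992)(-2.8344) - (-1.1783)^2] / 33.41216975 = -18.10908337 / 33.41216975 = -0.542
So phi_hat = [-0.3080, -0.5420].
Therefore phi_hat_1 = -0.3080.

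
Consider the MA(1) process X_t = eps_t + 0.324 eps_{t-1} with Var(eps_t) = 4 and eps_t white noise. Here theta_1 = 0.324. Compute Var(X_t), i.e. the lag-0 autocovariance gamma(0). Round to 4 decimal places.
\gamma(0) = 4.4199

For an MA(q) process X_t = eps_t + sum_i theta_i eps_{t-i} with
Var(eps_t) = sigma^2, the variance is
  gamma(0) = sigma^2 * (1 + sum_i theta_i^2).
  sum_i theta_i^2 = (0.324)^2 = 0.104976.
  gamma(0) = 4 * (1 + 0.104976) = 4 * 1.104976 = 4.419904, which rounds to 4.4199.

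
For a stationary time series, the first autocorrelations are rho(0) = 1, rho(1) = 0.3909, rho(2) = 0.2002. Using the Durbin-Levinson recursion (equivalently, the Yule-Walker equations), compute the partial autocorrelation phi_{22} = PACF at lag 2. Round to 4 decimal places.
\phi_{22} = 0.0559

The PACF at lag k is phi_{kk}, the last component of the solution
to the Yule-Walker system G_k phi = r_k where
  (G_k)_{ij} = rho(|i - j|), (r_k)_i = rho(i), i,j = 1..k.
Equivalently, Durbin-Levinson gives phi_{kk} iteratively:
  phi_{11} = rho(1)
  phi_{kk} = [rho(k) - sum_{j=1..k-1} phi_{k-1,j} rho(k-j)]
            / [1 - sum_{j=1..k-1} phi_{k-1,j} rho(j)],
  phi_{k,j} = phi_{k-1,j} - phi_{kk} phi_{k-1,k-j},  j = 1..k-1.
Step k = 1:
  phi_11 = rho(1) = 0.3909.
Step k = 2:
  phi_22 = [rho(2) - phi_11 rho(1)] / [1 - phi_11 rho(1)] = [0.2002 - (0.3909)(0.3909)] / [1 - (0.3909)(0.3909)]
         = 0.04739719 / 0.84719719 = 0.0559.
Therefore phi_{22} = 0.0559.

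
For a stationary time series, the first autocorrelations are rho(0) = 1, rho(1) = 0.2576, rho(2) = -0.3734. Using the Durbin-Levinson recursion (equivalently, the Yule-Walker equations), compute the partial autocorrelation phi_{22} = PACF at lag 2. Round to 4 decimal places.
\phi_{22} = -0.4710

The PACF at lag k is phi_{kk}, the last component of the solution
to the Yule-Walker system G_k phi = r_k where
  (G_k)_{ij} = rho(|i - j|), (r_k)_i = rho(i), i,j = 1..k.
Equivalently, Durbin-Levinson gives phi_{kk} iteratively:
  phi_{11} = rho(1)
  phi_{kk} = [rho(k) - sum_{j=1..k-1} phi_{k-1,j} rho(k-j)]
            / [1 - sum_{j=1..k-1} phi_{k-1,j} rho(j)],
  phi_{k,j} = phi_{k-1,j} - phi_{kk} phi_{k-1,k-j},  j = 1..k-1.
Step k = 1:
  phi_11 = rho(1) = 0.2576.
Step k = 2:
  phi_22 = [rho(2) - phi_11 rho(1)] / [1 - phi_11 rho(1)] = [-0.3734 - (0.2576)(0.2576)] / [1 - (0.2576)(0.2576)]
         = -0.43975776 / 0.93364224 = -0.471.
Therefore phi_{22} = -0.4710.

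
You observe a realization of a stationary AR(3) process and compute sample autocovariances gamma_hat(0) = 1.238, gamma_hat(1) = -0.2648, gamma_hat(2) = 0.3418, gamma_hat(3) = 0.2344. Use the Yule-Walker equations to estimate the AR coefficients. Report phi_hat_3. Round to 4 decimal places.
\hat\phi_{3} = 0.3180

The Yule-Walker equations for an AR(p) process read, in matrix form,
  Gamma_p phi = r_p,   with   (Gamma_p)_{ij} = gamma(|i - j|),
                       (r_p)_i = gamma(i),   i,j = 1..p.
Substitute the sample gammas (Toeplitz matrix and right-hand side of size 3):
  Gamma_p = [[1.238, -0.2648, 0.3418], [-0.2648, 1.238, -0.2648], [0.3418, -0.2648, 1.238]]
  r_p     = [-0.2648, 0.3418, 0.2344]
Written out (R1..R3):
  (R1) 1.238 phi_1 - 0.2648 phi_2 + 0.3418 phi_3 = -0.2648
  (R2) -0.2648 phi_1 + 1.238 phi_2 - 0.2648 phi_3 = 0.3418
  (R3) 0.3418 phi_1 - 0.2648 phi_2 + 1.238 phi_3 = 0.2344
Gaussian elimination:
  R2 <- R2 - (-0.2648/1.238) R1 = R2 - (-0.213893) R1:  1.181361 phi_2 - 0.191691 phi_3 = 0.285161
  R3 <- R3 - (0.3418/1.238) R1 = R3 - (0.27609) R1:  -0.191691 phi_2 + 1.143632 phi_3 = 0.307509
  R3 <- R3 - (-0.191691/1.181361) R2 = R3 - (-0.162263) R2:  1.112528 phi_3 = 0.35378
Back-substitution:
  phi_hat_3 = 0.35378 / 1.112528 = 0.317996
  phi_hat_2 = (0.285161 - (-0.191691)(0.317996)) / 1.181361 = 0.292983
  phi_hat_1 = (-0.2648 - (-0.2648)(0.292983) - (0.3418)(0.317996)) / 1.238 = -0.239022
So phi_hat = [-0.2390, 0.2930, 0.3180].
Therefore phi_hat_3 = 0.3180.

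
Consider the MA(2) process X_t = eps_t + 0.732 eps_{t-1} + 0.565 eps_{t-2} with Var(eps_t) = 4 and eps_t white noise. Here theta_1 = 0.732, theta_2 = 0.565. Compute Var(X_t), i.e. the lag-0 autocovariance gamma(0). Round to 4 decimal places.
\gamma(0) = 7.4202

For an MA(q) process X_t = eps_t + sum_i theta_i eps_{t-i} with
Var(eps_t) = sigma^2, the variance is
  gamma(0) = sigma^2 * (1 + sum_i theta_i^2).
  sum_i theta_i^2 = (0.732)^2 + (0.565)^2 = 0.535824 + 0.319225 = 0.855049.
  gamma(0) = 4 * (1 + 0.855049) = 4 * 1.855049 = 7.420196, which rounds to 7.4202.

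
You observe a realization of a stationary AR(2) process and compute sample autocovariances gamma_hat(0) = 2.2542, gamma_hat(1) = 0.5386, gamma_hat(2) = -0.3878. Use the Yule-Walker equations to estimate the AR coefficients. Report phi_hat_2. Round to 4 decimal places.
\hat\phi_{2} = -0.2430

The Yule-Walker equations for an AR(p) process read, in matrix form,
  Gamma_p phi = r_p,   with   (Gamma_p)_{ij} = gamma(|i - j|),
                       (r_p)_i = gamma(i),   i,j = 1..p.
Substitute the sample gammas (Toeplitz matrix and right-hand side of size 2):
  Gamma_p = [[2.2542, 0.5386], [0.5386, 2.2542]]
  r_p     = [0.5386, -0.3878]
Written out:
  2.2542 phi_1 + 0.5386 phi_2 = 0.5386
  0.5386 phi_1 + 2.2542 phi_2 = -0.3878
Solve by Cramer's rule:
  det = gamma(0)^2 - gamma(1)^2 = (2.2542)^2 - (0.5386)^2 = 5.08141764 - 0.29008996 = 4.79132768
  phi_hat_1 = [gamma(1) gamma(0) - gamma(1) gamma(2)] / det = [(0.5386)(2.2542) - (0.5386)(-0.3878)] / 4.79132768 = 1.4229812 / 4.79132768 = 0.297
  phi_hat_2 = [gamma(0) gamma(2) - gamma(1)^2] / det = [(2.2542)(-0.3878) - (0.5386)^2] / 4.79132768 = -1.16426872 / 4.79132768 = -0.243
So phi_hat = [0.2970, -0.2430].
Therefore phi_hat_2 = -0.2430.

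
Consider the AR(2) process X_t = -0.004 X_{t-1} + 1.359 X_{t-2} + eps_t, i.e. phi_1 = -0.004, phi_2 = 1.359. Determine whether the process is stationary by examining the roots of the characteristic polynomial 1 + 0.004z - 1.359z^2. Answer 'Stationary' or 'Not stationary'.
\text{Not stationary}

The AR(p) characteristic polynomial is P(z) = 1 + 0.004z - 1.359z^2.
Stationarity requires all roots to lie outside the unit circle, i.e. |z| > 1 for every root.
Set 1 + (0.004) z + (-1.359) z^2 = 0, i.e. a z^2 + b z + c = 0 with a = -1.359, b = 0.004, c = 1.
Discriminant D = b^2 - 4ac = (0.004)^2 - 4*(-1.359)*1 = 0.000016 - (-5.436) = 5.436016.
D >= 0, so the roots are real: z = (-b +/- sqrt(D)) / (2a) = (-0.004 +/- 2.331527) / (-2.718).
  z_1 = (-0.004 + 2.331527) / (-2.718) = -0.8563,   |z_1| = 0.8563.
  z_2 = (-0.004 - 2.331527) / (-2.718) = 0.8593,   |z_2| = 0.8593.
Moduli of all roots: 0.8563, 0.8593.
All moduli strictly greater than 1? No.
Verdict: Not stationary.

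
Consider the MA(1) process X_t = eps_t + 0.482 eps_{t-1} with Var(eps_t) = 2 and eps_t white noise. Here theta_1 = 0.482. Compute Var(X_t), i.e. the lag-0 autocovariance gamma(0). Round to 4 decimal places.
\gamma(0) = 2.4646

For an MA(q) process X_t = eps_t + sum_i theta_i eps_{t-i} with
Var(eps_t) = sigma^2, the variance is
  gamma(0) = sigma^2 * (1 + sum_i theta_i^2).
  sum_i theta_i^2 = (0.482)^2 = 0.232324.
  gamma(0) = 2 * (1 + 0.232324) = 2 * 1.232324 = 2.464648, which rounds to 2.4646.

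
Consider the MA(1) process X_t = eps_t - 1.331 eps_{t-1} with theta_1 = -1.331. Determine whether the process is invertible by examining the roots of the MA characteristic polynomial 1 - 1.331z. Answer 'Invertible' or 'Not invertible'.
\text{Not invertible}

The MA(q) characteristic polynomial is P(z) = 1 - 1.331z.
Invertibility requires all roots to lie outside the unit circle, i.e. |z| > 1 for every root.
This is linear in z: 1 + (-1.331) z = 0  =>  z = -1/(-1.331) = 0.751315,  |z| = 0.751315.
Moduli of all roots: 0.7513.
All moduli strictly greater than 1? No.
Verdict: Not invertible.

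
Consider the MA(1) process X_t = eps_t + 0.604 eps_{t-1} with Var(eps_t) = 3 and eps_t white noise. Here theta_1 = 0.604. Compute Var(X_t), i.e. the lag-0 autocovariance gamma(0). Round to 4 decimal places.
\gamma(0) = 4.0944

For an MA(q) process X_t = eps_t + sum_i theta_i eps_{t-i} with
Var(eps_t) = sigma^2, the variance is
  gamma(0) = sigma^2 * (1 + sum_i theta_i^2).
  sum_i theta_i^2 = (0.604)^2 = 0.364816.
  gamma(0) = 3 * (1 + 0.364816) = 3 * 1.364816 = 4.094448, which rounds to 4.0944.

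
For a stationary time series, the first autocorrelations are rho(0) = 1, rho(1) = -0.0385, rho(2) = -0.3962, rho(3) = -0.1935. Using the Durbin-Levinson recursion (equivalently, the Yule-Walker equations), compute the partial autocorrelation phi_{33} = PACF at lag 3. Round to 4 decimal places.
\phi_{33} = -0.2740

The PACF at lag k is phi_{kk}, the last component of the solution
to the Yule-Walker system G_k phi = r_k where
  (G_k)_{ij} = rho(|i - j|), (r_k)_i = rho(i), i,j = 1..k.
Equivalently, Durbin-Levinson gives phi_{kk} iteratively:
  phi_{11} = rho(1)
  phi_{kk} = [rho(k) - sum_{j=1..k-1} phi_{k-1,j} rho(k-j)]
            / [1 - sum_{j=1..k-1} phi_{k-1,j} rho(j)],
  phi_{k,j} = phi_{k-1,j} - phi_{kk} phi_{k-1,k-j},  j = 1..k-1.
Step k = 1:
  phi_11 = rho(1) = -0.0385.
Step k = 2:
  phi_22 = [rho(2) - phi_11 rho(1)] / [1 - phi_11 rho(1)] = [-0.3962 - (-0.0385)(-0.0385)] / [1 - (-0.0385)(-0.0385)]
         = -0.39768225 / 0.99851775 = -0.398273.
  Update: phi_21 = phi_11 - phi_22 phi_11 = -0.0385 - (-0.398273)(-0.0385) = -0.053833.
Step k = 3:
  phi_33 = [rho(3) - phi_21 rho(2) - phi_22 rho(1)] / [1 - phi_21 rho(1) - phi_22 rho(2)]
    numerator   = -0.1935 - (-0.053833)(-0.3962) - (-0.398273)(-0.0385) = -0.23016233
    denominator = 1 - (-0.053833)(-0.0385) - (-0.398273)(-0.3962) = 0.84013181
  phi_33 = -0.23016233 / 0.84013181 = -0.274.
Therefore phi_{33} = -0.2740.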